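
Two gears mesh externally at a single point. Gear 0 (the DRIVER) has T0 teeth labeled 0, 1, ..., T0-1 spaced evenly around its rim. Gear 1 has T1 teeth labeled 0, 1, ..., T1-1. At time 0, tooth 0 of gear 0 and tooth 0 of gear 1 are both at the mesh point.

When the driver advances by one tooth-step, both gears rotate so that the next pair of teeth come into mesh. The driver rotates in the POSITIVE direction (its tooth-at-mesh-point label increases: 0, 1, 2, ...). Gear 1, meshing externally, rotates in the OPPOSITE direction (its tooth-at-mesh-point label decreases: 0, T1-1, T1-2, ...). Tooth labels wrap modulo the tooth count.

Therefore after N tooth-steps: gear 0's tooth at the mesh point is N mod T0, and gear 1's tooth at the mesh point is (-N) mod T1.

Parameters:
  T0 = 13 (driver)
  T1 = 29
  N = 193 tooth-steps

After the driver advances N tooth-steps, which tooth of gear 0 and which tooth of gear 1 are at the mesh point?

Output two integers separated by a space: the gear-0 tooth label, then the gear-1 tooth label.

Answer: 11 10

Derivation:
Gear 0 (driver, T0=13): tooth at mesh = N mod T0
  193 = 14 * 13 + 11, so 193 mod 13 = 11
  gear 0 tooth = 11
Gear 1 (driven, T1=29): tooth at mesh = (-N) mod T1
  193 = 6 * 29 + 19, so 193 mod 29 = 19
  (-193) mod 29 = (-19) mod 29 = 29 - 19 = 10
Mesh after 193 steps: gear-0 tooth 11 meets gear-1 tooth 10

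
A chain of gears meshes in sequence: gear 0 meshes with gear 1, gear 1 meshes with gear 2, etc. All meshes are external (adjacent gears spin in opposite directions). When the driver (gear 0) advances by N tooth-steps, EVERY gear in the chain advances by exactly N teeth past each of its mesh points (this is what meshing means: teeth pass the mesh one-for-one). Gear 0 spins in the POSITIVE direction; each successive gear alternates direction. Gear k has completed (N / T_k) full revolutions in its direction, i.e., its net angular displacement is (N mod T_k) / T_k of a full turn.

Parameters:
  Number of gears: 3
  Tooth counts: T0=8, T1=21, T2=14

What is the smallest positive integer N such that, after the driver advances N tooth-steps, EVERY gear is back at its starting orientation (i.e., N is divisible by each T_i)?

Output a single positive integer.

Answer: 168

Derivation:
Gear k returns to start when N is a multiple of T_k.
All gears at start simultaneously when N is a common multiple of [8, 21, 14]; the smallest such N is lcm(8, 21, 14).
Start: lcm = T0 = 8
Fold in T1=21: gcd(8, 21) = 1; lcm(8, 21) = 8 * 21 / 1 = 168 / 1 = 168
Fold in T2=14: gcd(168, 14) = 14; lcm(168, 14) = 168 * 14 / 14 = 2352 / 14 = 168
Full cycle length = 168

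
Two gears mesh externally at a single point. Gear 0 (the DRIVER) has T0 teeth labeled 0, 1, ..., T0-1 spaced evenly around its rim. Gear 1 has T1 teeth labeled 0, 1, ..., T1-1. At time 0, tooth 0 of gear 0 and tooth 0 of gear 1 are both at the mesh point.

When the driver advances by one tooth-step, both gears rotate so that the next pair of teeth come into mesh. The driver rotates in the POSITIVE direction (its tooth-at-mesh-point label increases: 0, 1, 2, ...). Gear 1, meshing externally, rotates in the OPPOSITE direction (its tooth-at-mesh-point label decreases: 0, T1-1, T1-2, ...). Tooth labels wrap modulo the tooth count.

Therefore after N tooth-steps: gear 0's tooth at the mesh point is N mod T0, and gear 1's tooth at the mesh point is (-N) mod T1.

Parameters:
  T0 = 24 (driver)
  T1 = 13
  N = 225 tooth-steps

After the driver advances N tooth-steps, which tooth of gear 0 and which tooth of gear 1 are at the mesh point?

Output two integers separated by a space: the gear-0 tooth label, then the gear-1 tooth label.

Answer: 9 9

Derivation:
Gear 0 (driver, T0=24): tooth at mesh = N mod T0
  225 = 9 * 24 + 9, so 225 mod 24 = 9
  gear 0 tooth = 9
Gear 1 (driven, T1=13): tooth at mesh = (-N) mod T1
  225 = 17 * 13 + 4, so 225 mod 13 = 4
  (-225) mod 13 = (-4) mod 13 = 13 - 4 = 9
Mesh after 225 steps: gear-0 tooth 9 meets gear-1 tooth 9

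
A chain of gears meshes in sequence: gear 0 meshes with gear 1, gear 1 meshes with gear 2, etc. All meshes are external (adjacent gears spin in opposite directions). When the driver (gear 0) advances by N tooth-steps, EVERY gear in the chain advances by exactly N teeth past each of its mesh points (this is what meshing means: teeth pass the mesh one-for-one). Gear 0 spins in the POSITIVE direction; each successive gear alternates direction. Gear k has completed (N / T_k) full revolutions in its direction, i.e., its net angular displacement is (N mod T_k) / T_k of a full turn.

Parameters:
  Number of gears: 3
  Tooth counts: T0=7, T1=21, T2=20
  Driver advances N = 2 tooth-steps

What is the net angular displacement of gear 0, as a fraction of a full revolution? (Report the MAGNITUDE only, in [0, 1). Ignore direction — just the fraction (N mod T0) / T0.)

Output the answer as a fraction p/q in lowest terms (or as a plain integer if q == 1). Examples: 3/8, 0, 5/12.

Chain of 3 gears, tooth counts: [7, 21, 20]
  gear 0: T0=7, direction=positive, advance = 2 mod 7 = 2 teeth = 2/7 turn
  gear 1: T1=21, direction=negative, advance = 2 mod 21 = 2 teeth = 2/21 turn
  gear 2: T2=20, direction=positive, advance = 2 mod 20 = 2 teeth = 2/20 turn
Gear 0: 2 mod 7 = 2
Fraction = 2 / 7 = 2/7 (gcd(2,7)=1) = 2/7

Answer: 2/7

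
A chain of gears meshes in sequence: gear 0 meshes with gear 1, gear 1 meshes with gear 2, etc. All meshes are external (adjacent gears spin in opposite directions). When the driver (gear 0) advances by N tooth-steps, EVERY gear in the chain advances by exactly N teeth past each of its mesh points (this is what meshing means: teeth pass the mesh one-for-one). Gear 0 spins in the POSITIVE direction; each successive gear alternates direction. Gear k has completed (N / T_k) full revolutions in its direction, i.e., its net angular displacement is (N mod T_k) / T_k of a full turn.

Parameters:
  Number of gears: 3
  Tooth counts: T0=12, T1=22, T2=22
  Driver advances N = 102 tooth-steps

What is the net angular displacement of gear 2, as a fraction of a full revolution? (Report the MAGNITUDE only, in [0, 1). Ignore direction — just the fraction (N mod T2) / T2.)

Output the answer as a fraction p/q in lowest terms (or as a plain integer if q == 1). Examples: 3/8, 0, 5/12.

Answer: 7/11

Derivation:
Chain of 3 gears, tooth counts: [12, 22, 22]
  gear 0: T0=12, direction=positive, advance = 102 mod 12 = 6 teeth = 6/12 turn
  gear 1: T1=22, direction=negative, advance = 102 mod 22 = 14 teeth = 14/22 turn
  gear 2: T2=22, direction=positive, advance = 102 mod 22 = 14 teeth = 14/22 turn
Gear 2: 102 mod 22 = 14
Fraction = 14 / 22 = 7/11 (gcd(14,22)=2) = 7/11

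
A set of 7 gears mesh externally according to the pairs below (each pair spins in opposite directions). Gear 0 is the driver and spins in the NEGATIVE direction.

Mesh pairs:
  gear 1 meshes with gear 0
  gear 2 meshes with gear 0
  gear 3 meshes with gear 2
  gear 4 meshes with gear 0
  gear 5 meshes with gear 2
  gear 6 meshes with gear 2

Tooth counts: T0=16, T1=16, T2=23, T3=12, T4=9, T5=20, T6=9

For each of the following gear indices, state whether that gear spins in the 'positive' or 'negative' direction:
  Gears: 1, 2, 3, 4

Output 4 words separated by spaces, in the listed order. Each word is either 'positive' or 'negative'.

Answer: positive positive negative positive

Derivation:
Gear 0 (driver): negative (depth 0)
  gear 1: meshes with gear 0 -> depth 1 -> positive (opposite of gear 0)
  gear 2: meshes with gear 0 -> depth 1 -> positive (opposite of gear 0)
  gear 3: meshes with gear 2 -> depth 2 -> negative (opposite of gear 2)
  gear 4: meshes with gear 0 -> depth 1 -> positive (opposite of gear 0)
  gear 5: meshes with gear 2 -> depth 2 -> negative (opposite of gear 2)
  gear 6: meshes with gear 2 -> depth 2 -> negative (opposite of gear 2)
Queried indices 1, 2, 3, 4 -> positive, positive, negative, positive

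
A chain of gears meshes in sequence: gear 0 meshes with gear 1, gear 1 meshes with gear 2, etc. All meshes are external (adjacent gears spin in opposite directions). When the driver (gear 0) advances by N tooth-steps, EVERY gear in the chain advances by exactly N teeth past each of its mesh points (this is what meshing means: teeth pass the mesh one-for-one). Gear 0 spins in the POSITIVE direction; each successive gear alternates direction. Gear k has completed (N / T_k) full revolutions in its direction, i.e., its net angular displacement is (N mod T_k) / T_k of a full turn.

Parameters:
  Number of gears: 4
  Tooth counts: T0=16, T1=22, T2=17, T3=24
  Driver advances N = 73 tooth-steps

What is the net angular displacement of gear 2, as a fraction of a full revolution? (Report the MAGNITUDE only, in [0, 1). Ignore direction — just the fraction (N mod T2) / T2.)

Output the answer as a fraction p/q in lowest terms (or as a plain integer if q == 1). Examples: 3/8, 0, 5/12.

Answer: 5/17

Derivation:
Chain of 4 gears, tooth counts: [16, 22, 17, 24]
  gear 0: T0=16, direction=positive, advance = 73 mod 16 = 9 teeth = 9/16 turn
  gear 1: T1=22, direction=negative, advance = 73 mod 22 = 7 teeth = 7/22 turn
  gear 2: T2=17, direction=positive, advance = 73 mod 17 = 5 teeth = 5/17 turn
  gear 3: T3=24, direction=negative, advance = 73 mod 24 = 1 teeth = 1/24 turn
Gear 2: 73 mod 17 = 5
Fraction = 5 / 17 = 5/17 (gcd(5,17)=1) = 5/17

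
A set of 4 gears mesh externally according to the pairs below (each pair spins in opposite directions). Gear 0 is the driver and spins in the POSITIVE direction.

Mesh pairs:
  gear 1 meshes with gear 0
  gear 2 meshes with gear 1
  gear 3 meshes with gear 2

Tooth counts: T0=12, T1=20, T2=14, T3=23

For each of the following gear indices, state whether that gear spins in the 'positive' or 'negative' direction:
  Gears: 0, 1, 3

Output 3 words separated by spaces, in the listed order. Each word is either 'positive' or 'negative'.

Gear 0 (driver): positive (depth 0)
  gear 1: meshes with gear 0 -> depth 1 -> negative (opposite of gear 0)
  gear 2: meshes with gear 1 -> depth 2 -> positive (opposite of gear 1)
  gear 3: meshes with gear 2 -> depth 3 -> negative (opposite of gear 2)
Queried indices 0, 1, 3 -> positive, negative, negative

Answer: positive negative negative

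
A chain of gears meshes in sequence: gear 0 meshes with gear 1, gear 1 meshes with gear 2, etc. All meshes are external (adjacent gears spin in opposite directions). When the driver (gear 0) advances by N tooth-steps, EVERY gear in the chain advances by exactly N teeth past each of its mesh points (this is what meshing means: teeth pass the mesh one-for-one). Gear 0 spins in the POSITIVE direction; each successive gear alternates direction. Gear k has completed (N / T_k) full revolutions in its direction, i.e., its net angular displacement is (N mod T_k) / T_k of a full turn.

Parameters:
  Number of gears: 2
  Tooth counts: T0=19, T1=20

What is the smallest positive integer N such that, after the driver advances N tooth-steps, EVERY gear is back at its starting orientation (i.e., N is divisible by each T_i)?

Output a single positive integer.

Answer: 380

Derivation:
Gear k returns to start when N is a multiple of T_k.
All gears at start simultaneously when N is a common multiple of [19, 20]; the smallest such N is lcm(19, 20).
Start: lcm = T0 = 19
Fold in T1=20: gcd(19, 20) = 1; lcm(19, 20) = 19 * 20 / 1 = 380 / 1 = 380
Full cycle length = 380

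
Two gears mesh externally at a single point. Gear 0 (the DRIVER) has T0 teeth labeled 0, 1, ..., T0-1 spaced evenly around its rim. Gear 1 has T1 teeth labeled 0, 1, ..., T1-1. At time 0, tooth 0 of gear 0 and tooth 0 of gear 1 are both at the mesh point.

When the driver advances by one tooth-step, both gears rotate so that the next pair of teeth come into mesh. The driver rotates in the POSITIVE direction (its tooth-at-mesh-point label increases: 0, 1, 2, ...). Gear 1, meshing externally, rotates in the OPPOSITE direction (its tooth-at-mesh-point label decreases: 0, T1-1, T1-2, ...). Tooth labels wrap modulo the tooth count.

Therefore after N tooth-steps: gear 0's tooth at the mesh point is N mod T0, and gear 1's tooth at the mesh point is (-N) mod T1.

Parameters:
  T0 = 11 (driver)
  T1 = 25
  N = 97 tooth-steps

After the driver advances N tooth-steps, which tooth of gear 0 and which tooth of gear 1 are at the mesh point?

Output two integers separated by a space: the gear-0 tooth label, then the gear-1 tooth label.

Gear 0 (driver, T0=11): tooth at mesh = N mod T0
  97 = 8 * 11 + 9, so 97 mod 11 = 9
  gear 0 tooth = 9
Gear 1 (driven, T1=25): tooth at mesh = (-N) mod T1
  97 = 3 * 25 + 22, so 97 mod 25 = 22
  (-97) mod 25 = (-22) mod 25 = 25 - 22 = 3
Mesh after 97 steps: gear-0 tooth 9 meets gear-1 tooth 3

Answer: 9 3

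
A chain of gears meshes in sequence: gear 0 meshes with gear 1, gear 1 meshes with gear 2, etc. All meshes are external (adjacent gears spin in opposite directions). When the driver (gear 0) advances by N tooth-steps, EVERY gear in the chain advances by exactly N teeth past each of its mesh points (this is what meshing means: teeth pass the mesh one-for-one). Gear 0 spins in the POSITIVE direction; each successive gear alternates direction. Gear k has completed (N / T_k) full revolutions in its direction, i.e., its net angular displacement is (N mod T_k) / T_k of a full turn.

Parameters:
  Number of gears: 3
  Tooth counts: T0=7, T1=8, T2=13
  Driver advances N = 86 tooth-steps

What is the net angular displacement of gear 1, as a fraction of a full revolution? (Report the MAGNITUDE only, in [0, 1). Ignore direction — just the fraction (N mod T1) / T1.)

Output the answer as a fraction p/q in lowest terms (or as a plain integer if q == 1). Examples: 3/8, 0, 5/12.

Chain of 3 gears, tooth counts: [7, 8, 13]
  gear 0: T0=7, direction=positive, advance = 86 mod 7 = 2 teeth = 2/7 turn
  gear 1: T1=8, direction=negative, advance = 86 mod 8 = 6 teeth = 6/8 turn
  gear 2: T2=13, direction=positive, advance = 86 mod 13 = 8 teeth = 8/13 turn
Gear 1: 86 mod 8 = 6
Fraction = 6 / 8 = 3/4 (gcd(6,8)=2) = 3/4

Answer: 3/4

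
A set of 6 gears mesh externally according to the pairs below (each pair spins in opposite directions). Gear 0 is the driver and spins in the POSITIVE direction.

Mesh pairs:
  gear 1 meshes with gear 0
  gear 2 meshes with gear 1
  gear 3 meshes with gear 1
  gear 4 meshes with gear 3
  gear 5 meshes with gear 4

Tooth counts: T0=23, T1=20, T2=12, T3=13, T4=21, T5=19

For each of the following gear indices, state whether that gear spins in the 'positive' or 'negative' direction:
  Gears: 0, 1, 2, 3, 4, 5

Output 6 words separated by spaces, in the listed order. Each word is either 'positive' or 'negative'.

Gear 0 (driver): positive (depth 0)
  gear 1: meshes with gear 0 -> depth 1 -> negative (opposite of gear 0)
  gear 2: meshes with gear 1 -> depth 2 -> positive (opposite of gear 1)
  gear 3: meshes with gear 1 -> depth 2 -> positive (opposite of gear 1)
  gear 4: meshes with gear 3 -> depth 3 -> negative (opposite of gear 3)
  gear 5: meshes with gear 4 -> depth 4 -> positive (opposite of gear 4)
Queried indices 0, 1, 2, 3, 4, 5 -> positive, negative, positive, positive, negative, positive

Answer: positive negative positive positive negative positive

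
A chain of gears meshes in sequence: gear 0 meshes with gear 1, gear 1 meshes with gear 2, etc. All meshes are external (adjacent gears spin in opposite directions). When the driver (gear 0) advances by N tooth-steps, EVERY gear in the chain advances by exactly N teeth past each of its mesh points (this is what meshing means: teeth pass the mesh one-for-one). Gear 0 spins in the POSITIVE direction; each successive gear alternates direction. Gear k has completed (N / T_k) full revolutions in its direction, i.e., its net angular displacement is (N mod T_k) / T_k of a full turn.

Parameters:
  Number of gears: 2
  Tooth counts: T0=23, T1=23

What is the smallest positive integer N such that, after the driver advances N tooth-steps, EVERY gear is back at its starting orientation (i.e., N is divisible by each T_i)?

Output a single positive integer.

Gear k returns to start when N is a multiple of T_k.
All gears at start simultaneously when N is a common multiple of [23, 23]; the smallest such N is lcm(23, 23).
Start: lcm = T0 = 23
Fold in T1=23: gcd(23, 23) = 23; lcm(23, 23) = 23 * 23 / 23 = 529 / 23 = 23
Full cycle length = 23

Answer: 23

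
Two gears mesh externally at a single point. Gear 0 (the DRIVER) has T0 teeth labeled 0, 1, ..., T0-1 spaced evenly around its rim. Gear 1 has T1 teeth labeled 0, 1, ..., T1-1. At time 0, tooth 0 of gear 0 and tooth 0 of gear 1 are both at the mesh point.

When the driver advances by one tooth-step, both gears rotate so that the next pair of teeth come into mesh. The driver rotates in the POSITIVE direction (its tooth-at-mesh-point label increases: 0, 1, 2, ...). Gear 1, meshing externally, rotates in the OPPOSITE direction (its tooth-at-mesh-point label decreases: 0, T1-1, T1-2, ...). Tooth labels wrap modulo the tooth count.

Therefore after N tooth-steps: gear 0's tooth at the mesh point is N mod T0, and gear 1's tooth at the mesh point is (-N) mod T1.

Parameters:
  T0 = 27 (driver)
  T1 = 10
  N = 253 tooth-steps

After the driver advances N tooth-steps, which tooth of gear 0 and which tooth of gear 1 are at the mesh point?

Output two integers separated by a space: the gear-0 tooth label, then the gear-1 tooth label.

Gear 0 (driver, T0=27): tooth at mesh = N mod T0
  253 = 9 * 27 + 10, so 253 mod 27 = 10
  gear 0 tooth = 10
Gear 1 (driven, T1=10): tooth at mesh = (-N) mod T1
  253 = 25 * 10 + 3, so 253 mod 10 = 3
  (-253) mod 10 = (-3) mod 10 = 10 - 3 = 7
Mesh after 253 steps: gear-0 tooth 10 meets gear-1 tooth 7

Answer: 10 7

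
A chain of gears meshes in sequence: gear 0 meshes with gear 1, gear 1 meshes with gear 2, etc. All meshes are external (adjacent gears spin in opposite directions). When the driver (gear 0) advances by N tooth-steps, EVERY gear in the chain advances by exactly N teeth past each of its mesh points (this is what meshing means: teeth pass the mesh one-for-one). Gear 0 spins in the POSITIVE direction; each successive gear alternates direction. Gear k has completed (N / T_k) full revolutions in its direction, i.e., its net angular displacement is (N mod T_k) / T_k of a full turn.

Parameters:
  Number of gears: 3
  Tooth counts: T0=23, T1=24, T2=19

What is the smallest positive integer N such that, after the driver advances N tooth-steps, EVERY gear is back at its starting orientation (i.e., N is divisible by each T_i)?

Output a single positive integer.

Answer: 10488

Derivation:
Gear k returns to start when N is a multiple of T_k.
All gears at start simultaneously when N is a common multiple of [23, 24, 19]; the smallest such N is lcm(23, 24, 19).
Start: lcm = T0 = 23
Fold in T1=24: gcd(23, 24) = 1; lcm(23, 24) = 23 * 24 / 1 = 552 / 1 = 552
Fold in T2=19: gcd(552, 19) = 1; lcm(552, 19) = 552 * 19 / 1 = 10488 / 1 = 10488
Full cycle length = 10488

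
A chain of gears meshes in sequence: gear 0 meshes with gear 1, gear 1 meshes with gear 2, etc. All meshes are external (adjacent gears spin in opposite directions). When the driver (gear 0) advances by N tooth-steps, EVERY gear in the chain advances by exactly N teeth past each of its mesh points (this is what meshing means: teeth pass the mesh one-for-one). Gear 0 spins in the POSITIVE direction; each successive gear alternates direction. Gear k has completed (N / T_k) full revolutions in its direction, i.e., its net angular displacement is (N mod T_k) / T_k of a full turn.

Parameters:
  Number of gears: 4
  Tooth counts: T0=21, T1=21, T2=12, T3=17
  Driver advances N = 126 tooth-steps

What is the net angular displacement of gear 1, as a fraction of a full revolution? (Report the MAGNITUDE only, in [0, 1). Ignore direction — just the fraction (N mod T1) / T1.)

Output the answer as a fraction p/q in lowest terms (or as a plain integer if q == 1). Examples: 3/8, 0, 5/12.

Chain of 4 gears, tooth counts: [21, 21, 12, 17]
  gear 0: T0=21, direction=positive, advance = 126 mod 21 = 0 teeth = 0/21 turn
  gear 1: T1=21, direction=negative, advance = 126 mod 21 = 0 teeth = 0/21 turn
  gear 2: T2=12, direction=positive, advance = 126 mod 12 = 6 teeth = 6/12 turn
  gear 3: T3=17, direction=negative, advance = 126 mod 17 = 7 teeth = 7/17 turn
Gear 1: 126 mod 21 = 0
Fraction = 0 / 21 = 0/1 (gcd(0,21)=21) = 0

Answer: 0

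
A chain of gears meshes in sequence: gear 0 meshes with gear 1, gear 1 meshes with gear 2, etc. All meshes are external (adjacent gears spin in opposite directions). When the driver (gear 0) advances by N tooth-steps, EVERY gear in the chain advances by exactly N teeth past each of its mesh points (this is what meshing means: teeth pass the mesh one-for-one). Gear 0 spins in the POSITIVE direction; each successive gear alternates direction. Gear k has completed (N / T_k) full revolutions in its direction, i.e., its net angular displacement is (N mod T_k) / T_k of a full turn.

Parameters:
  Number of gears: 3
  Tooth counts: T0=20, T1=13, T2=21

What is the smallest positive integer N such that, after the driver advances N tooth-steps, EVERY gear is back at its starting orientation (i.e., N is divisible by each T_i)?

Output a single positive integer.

Gear k returns to start when N is a multiple of T_k.
All gears at start simultaneously when N is a common multiple of [20, 13, 21]; the smallest such N is lcm(20, 13, 21).
Start: lcm = T0 = 20
Fold in T1=13: gcd(20, 13) = 1; lcm(20, 13) = 20 * 13 / 1 = 260 / 1 = 260
Fold in T2=21: gcd(260, 21) = 1; lcm(260, 21) = 260 * 21 / 1 = 5460 / 1 = 5460
Full cycle length = 5460

Answer: 5460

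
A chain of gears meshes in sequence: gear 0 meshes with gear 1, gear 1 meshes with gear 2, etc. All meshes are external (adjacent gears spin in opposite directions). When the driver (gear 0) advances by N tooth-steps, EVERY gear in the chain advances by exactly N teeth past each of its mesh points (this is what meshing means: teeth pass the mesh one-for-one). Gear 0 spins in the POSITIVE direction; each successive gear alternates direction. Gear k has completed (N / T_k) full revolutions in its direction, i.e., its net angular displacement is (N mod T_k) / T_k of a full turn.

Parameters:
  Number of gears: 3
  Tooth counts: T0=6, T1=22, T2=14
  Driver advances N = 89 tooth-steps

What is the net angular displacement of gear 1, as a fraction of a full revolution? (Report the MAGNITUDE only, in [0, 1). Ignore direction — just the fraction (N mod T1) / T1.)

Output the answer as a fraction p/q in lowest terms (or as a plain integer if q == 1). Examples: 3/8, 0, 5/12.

Chain of 3 gears, tooth counts: [6, 22, 14]
  gear 0: T0=6, direction=positive, advance = 89 mod 6 = 5 teeth = 5/6 turn
  gear 1: T1=22, direction=negative, advance = 89 mod 22 = 1 teeth = 1/22 turn
  gear 2: T2=14, direction=positive, advance = 89 mod 14 = 5 teeth = 5/14 turn
Gear 1: 89 mod 22 = 1
Fraction = 1 / 22 = 1/22 (gcd(1,22)=1) = 1/22

Answer: 1/22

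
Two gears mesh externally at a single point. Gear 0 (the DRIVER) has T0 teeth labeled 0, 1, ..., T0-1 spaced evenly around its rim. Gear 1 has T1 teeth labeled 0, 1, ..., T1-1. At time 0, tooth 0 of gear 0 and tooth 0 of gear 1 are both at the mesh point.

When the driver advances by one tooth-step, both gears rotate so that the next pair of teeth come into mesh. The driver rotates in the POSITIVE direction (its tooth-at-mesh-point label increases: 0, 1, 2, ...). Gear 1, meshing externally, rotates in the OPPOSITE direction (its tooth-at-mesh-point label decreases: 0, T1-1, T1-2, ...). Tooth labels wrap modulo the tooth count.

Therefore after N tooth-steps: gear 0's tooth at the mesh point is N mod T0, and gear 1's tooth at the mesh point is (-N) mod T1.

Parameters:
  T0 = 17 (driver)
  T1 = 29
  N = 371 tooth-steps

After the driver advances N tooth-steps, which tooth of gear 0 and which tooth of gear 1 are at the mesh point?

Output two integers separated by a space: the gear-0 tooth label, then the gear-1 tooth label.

Gear 0 (driver, T0=17): tooth at mesh = N mod T0
  371 = 21 * 17 + 14, so 371 mod 17 = 14
  gear 0 tooth = 14
Gear 1 (driven, T1=29): tooth at mesh = (-N) mod T1
  371 = 12 * 29 + 23, so 371 mod 29 = 23
  (-371) mod 29 = (-23) mod 29 = 29 - 23 = 6
Mesh after 371 steps: gear-0 tooth 14 meets gear-1 tooth 6

Answer: 14 6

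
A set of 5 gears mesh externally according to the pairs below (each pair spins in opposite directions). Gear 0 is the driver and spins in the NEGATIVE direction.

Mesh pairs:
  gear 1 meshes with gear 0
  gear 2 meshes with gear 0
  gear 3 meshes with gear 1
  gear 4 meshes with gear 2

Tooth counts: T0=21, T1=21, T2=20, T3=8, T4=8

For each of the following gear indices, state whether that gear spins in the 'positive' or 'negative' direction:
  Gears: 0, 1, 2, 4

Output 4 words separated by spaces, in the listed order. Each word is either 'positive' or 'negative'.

Gear 0 (driver): negative (depth 0)
  gear 1: meshes with gear 0 -> depth 1 -> positive (opposite of gear 0)
  gear 2: meshes with gear 0 -> depth 1 -> positive (opposite of gear 0)
  gear 3: meshes with gear 1 -> depth 2 -> negative (opposite of gear 1)
  gear 4: meshes with gear 2 -> depth 2 -> negative (opposite of gear 2)
Queried indices 0, 1, 2, 4 -> negative, positive, positive, negative

Answer: negative positive positive negative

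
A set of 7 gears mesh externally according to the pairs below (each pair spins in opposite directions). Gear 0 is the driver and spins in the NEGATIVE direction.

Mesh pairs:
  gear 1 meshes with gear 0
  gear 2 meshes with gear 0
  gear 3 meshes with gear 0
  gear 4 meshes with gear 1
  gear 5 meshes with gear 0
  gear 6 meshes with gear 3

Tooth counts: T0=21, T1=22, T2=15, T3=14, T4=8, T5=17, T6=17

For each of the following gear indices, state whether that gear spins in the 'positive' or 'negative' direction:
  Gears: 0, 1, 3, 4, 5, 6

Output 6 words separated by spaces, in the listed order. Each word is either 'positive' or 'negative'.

Gear 0 (driver): negative (depth 0)
  gear 1: meshes with gear 0 -> depth 1 -> positive (opposite of gear 0)
  gear 2: meshes with gear 0 -> depth 1 -> positive (opposite of gear 0)
  gear 3: meshes with gear 0 -> depth 1 -> positive (opposite of gear 0)
  gear 4: meshes with gear 1 -> depth 2 -> negative (opposite of gear 1)
  gear 5: meshes with gear 0 -> depth 1 -> positive (opposite of gear 0)
  gear 6: meshes with gear 3 -> depth 2 -> negative (opposite of gear 3)
Queried indices 0, 1, 3, 4, 5, 6 -> negative, positive, positive, negative, positive, negative

Answer: negative positive positive negative positive negative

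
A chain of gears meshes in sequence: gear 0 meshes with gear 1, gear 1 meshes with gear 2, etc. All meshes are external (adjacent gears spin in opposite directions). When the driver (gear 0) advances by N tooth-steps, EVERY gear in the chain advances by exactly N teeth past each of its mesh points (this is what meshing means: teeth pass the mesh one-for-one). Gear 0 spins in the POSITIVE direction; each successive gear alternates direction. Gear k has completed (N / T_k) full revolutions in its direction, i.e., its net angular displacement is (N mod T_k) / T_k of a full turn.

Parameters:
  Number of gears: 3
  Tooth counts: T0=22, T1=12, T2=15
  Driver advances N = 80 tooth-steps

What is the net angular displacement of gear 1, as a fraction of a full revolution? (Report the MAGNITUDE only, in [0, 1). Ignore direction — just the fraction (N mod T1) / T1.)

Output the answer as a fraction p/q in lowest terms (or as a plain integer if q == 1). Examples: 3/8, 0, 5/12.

Answer: 2/3

Derivation:
Chain of 3 gears, tooth counts: [22, 12, 15]
  gear 0: T0=22, direction=positive, advance = 80 mod 22 = 14 teeth = 14/22 turn
  gear 1: T1=12, direction=negative, advance = 80 mod 12 = 8 teeth = 8/12 turn
  gear 2: T2=15, direction=positive, advance = 80 mod 15 = 5 teeth = 5/15 turn
Gear 1: 80 mod 12 = 8
Fraction = 8 / 12 = 2/3 (gcd(8,12)=4) = 2/3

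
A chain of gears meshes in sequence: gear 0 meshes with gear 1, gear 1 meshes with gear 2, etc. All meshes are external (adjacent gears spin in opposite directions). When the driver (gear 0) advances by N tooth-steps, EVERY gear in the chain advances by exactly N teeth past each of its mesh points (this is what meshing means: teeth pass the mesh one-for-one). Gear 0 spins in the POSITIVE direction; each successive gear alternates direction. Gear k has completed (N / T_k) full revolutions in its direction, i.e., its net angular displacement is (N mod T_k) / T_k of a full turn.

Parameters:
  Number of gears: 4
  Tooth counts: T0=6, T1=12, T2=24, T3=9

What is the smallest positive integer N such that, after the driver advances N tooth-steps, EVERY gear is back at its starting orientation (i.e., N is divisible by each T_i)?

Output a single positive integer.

Answer: 72

Derivation:
Gear k returns to start when N is a multiple of T_k.
All gears at start simultaneously when N is a common multiple of [6, 12, 24, 9]; the smallest such N is lcm(6, 12, 24, 9).
Start: lcm = T0 = 6
Fold in T1=12: gcd(6, 12) = 6; lcm(6, 12) = 6 * 12 / 6 = 72 / 6 = 12
Fold in T2=24: gcd(12, 24) = 12; lcm(12, 24) = 12 * 24 / 12 = 288 / 12 = 24
Fold in T3=9: gcd(24, 9) = 3; lcm(24, 9) = 24 * 9 / 3 = 216 / 3 = 72
Full cycle length = 72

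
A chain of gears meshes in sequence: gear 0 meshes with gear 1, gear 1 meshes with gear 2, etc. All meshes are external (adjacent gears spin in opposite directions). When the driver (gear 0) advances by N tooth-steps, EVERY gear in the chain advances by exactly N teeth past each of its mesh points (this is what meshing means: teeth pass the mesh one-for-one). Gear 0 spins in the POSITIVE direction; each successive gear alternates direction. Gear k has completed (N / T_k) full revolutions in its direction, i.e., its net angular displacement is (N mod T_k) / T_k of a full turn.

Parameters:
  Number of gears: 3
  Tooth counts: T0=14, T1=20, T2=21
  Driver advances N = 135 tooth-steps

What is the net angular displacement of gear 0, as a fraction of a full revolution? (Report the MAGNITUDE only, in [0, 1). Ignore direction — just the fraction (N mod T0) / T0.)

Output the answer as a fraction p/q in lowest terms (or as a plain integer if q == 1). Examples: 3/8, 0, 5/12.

Answer: 9/14

Derivation:
Chain of 3 gears, tooth counts: [14, 20, 21]
  gear 0: T0=14, direction=positive, advance = 135 mod 14 = 9 teeth = 9/14 turn
  gear 1: T1=20, direction=negative, advance = 135 mod 20 = 15 teeth = 15/20 turn
  gear 2: T2=21, direction=positive, advance = 135 mod 21 = 9 teeth = 9/21 turn
Gear 0: 135 mod 14 = 9
Fraction = 9 / 14 = 9/14 (gcd(9,14)=1) = 9/14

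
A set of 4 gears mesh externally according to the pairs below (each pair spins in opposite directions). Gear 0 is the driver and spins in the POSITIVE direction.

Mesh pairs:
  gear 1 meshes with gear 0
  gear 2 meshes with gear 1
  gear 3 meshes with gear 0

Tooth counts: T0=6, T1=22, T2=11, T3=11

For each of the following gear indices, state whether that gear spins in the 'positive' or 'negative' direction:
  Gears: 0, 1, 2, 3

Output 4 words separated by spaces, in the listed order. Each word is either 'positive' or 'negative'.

Gear 0 (driver): positive (depth 0)
  gear 1: meshes with gear 0 -> depth 1 -> negative (opposite of gear 0)
  gear 2: meshes with gear 1 -> depth 2 -> positive (opposite of gear 1)
  gear 3: meshes with gear 0 -> depth 1 -> negative (opposite of gear 0)
Queried indices 0, 1, 2, 3 -> positive, negative, positive, negative

Answer: positive negative positive negative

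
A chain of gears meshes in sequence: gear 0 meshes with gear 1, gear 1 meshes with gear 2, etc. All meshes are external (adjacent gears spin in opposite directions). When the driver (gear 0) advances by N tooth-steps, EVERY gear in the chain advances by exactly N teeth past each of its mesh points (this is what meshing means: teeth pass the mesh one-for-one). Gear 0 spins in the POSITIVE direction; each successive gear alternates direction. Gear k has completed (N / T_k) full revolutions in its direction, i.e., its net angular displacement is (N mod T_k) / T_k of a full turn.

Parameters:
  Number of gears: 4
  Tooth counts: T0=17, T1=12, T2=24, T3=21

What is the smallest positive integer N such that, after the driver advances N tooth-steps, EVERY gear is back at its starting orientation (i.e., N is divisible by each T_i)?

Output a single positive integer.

Gear k returns to start when N is a multiple of T_k.
All gears at start simultaneously when N is a common multiple of [17, 12, 24, 21]; the smallest such N is lcm(17, 12, 24, 21).
Start: lcm = T0 = 17
Fold in T1=12: gcd(17, 12) = 1; lcm(17, 12) = 17 * 12 / 1 = 204 / 1 = 204
Fold in T2=24: gcd(204, 24) = 12; lcm(204, 24) = 204 * 24 / 12 = 4896 / 12 = 408
Fold in T3=21: gcd(408, 21) = 3; lcm(408, 21) = 408 * 21 / 3 = 8568 / 3 = 2856
Full cycle length = 2856

Answer: 2856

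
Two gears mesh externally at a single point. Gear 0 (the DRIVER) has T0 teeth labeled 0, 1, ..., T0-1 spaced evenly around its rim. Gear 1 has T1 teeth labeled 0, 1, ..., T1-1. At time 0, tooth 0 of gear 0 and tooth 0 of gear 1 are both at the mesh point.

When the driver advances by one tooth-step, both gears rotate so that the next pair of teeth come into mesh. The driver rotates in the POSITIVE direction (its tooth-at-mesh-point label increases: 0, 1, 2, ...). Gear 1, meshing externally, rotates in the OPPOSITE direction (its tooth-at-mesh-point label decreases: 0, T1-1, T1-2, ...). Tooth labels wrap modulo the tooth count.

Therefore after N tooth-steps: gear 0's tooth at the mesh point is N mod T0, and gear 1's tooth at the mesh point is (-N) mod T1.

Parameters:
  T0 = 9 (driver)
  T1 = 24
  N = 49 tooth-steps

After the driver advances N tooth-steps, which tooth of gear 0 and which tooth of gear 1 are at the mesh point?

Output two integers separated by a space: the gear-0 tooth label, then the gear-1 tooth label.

Gear 0 (driver, T0=9): tooth at mesh = N mod T0
  49 = 5 * 9 + 4, so 49 mod 9 = 4
  gear 0 tooth = 4
Gear 1 (driven, T1=24): tooth at mesh = (-N) mod T1
  49 = 2 * 24 + 1, so 49 mod 24 = 1
  (-49) mod 24 = (-1) mod 24 = 24 - 1 = 23
Mesh after 49 steps: gear-0 tooth 4 meets gear-1 tooth 23

Answer: 4 23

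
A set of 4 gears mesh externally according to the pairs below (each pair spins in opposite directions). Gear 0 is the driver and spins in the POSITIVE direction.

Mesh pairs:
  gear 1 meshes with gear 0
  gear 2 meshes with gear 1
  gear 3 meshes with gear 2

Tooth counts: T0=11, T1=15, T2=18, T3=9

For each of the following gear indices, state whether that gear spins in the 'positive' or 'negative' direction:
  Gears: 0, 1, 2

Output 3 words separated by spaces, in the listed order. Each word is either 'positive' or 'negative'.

Answer: positive negative positive

Derivation:
Gear 0 (driver): positive (depth 0)
  gear 1: meshes with gear 0 -> depth 1 -> negative (opposite of gear 0)
  gear 2: meshes with gear 1 -> depth 2 -> positive (opposite of gear 1)
  gear 3: meshes with gear 2 -> depth 3 -> negative (opposite of gear 2)
Queried indices 0, 1, 2 -> positive, negative, positive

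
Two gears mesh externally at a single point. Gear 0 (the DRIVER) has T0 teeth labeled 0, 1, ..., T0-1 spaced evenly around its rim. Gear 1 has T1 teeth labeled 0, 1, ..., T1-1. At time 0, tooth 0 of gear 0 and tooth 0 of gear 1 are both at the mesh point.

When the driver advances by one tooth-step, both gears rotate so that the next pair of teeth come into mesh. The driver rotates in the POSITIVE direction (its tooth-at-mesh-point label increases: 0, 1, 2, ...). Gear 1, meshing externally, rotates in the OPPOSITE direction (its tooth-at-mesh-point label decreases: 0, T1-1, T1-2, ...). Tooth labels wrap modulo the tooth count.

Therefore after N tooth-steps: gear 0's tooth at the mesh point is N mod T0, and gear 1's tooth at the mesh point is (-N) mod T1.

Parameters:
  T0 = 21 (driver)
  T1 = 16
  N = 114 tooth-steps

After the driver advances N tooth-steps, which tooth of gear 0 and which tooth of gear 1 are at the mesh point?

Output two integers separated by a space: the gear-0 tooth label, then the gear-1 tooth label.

Answer: 9 14

Derivation:
Gear 0 (driver, T0=21): tooth at mesh = N mod T0
  114 = 5 * 21 + 9, so 114 mod 21 = 9
  gear 0 tooth = 9
Gear 1 (driven, T1=16): tooth at mesh = (-N) mod T1
  114 = 7 * 16 + 2, so 114 mod 16 = 2
  (-114) mod 16 = (-2) mod 16 = 16 - 2 = 14
Mesh after 114 steps: gear-0 tooth 9 meets gear-1 tooth 14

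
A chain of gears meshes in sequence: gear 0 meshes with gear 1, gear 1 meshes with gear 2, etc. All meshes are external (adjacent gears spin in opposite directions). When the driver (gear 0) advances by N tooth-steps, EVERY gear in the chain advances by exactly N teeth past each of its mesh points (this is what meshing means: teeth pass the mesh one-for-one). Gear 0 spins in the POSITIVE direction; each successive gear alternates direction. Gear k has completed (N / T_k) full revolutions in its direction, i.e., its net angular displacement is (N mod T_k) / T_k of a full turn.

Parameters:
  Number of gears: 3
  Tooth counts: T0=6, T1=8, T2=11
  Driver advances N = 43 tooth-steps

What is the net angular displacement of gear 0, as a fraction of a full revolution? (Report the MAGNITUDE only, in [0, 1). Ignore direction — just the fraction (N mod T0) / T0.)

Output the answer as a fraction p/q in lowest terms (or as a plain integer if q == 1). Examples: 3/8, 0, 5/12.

Chain of 3 gears, tooth counts: [6, 8, 11]
  gear 0: T0=6, direction=positive, advance = 43 mod 6 = 1 teeth = 1/6 turn
  gear 1: T1=8, direction=negative, advance = 43 mod 8 = 3 teeth = 3/8 turn
  gear 2: T2=11, direction=positive, advance = 43 mod 11 = 10 teeth = 10/11 turn
Gear 0: 43 mod 6 = 1
Fraction = 1 / 6 = 1/6 (gcd(1,6)=1) = 1/6

Answer: 1/6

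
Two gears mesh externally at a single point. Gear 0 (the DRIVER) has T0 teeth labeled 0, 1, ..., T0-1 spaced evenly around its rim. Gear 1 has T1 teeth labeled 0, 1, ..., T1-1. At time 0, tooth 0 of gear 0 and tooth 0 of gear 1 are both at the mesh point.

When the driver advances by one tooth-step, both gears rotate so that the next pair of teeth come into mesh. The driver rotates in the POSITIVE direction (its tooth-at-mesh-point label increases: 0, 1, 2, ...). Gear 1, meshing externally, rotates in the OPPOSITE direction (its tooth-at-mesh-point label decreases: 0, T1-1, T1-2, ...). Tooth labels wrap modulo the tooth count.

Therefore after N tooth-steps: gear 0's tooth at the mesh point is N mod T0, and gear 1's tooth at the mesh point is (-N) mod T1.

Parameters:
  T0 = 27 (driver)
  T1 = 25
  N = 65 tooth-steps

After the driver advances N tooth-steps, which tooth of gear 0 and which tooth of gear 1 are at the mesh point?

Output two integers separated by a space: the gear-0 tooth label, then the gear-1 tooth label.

Gear 0 (driver, T0=27): tooth at mesh = N mod T0
  65 = 2 * 27 + 11, so 65 mod 27 = 11
  gear 0 tooth = 11
Gear 1 (driven, T1=25): tooth at mesh = (-N) mod T1
  65 = 2 * 25 + 15, so 65 mod 25 = 15
  (-65) mod 25 = (-15) mod 25 = 25 - 15 = 10
Mesh after 65 steps: gear-0 tooth 11 meets gear-1 tooth 10

Answer: 11 10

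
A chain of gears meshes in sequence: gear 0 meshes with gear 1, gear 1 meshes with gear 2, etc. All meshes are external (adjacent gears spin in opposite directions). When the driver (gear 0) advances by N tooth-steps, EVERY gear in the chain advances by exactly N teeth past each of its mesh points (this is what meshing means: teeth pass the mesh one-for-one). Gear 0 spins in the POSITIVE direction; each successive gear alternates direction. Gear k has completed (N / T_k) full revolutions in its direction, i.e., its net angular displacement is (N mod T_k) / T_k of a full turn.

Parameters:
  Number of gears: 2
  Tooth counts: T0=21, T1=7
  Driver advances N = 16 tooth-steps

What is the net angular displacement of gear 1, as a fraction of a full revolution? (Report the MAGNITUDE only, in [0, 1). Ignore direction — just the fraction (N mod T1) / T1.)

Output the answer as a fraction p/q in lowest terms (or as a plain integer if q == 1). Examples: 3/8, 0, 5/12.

Chain of 2 gears, tooth counts: [21, 7]
  gear 0: T0=21, direction=positive, advance = 16 mod 21 = 16 teeth = 16/21 turn
  gear 1: T1=7, direction=negative, advance = 16 mod 7 = 2 teeth = 2/7 turn
Gear 1: 16 mod 7 = 2
Fraction = 2 / 7 = 2/7 (gcd(2,7)=1) = 2/7

Answer: 2/7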